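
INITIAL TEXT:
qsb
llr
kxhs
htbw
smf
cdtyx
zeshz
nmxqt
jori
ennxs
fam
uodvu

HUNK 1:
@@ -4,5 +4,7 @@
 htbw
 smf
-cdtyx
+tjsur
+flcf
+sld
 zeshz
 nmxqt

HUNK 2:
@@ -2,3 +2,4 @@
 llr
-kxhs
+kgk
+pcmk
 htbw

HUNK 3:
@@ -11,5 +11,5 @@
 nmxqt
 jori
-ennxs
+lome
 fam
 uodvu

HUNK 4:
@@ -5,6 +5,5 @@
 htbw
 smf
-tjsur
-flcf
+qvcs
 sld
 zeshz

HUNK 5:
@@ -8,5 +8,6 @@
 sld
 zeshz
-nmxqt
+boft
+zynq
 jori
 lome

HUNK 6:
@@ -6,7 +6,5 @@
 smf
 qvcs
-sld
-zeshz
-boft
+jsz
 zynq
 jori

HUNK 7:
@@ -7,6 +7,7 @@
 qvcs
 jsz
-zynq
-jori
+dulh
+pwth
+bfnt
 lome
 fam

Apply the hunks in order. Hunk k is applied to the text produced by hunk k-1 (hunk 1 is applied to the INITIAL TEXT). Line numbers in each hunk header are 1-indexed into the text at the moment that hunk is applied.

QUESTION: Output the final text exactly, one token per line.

Hunk 1: at line 4 remove [cdtyx] add [tjsur,flcf,sld] -> 14 lines: qsb llr kxhs htbw smf tjsur flcf sld zeshz nmxqt jori ennxs fam uodvu
Hunk 2: at line 2 remove [kxhs] add [kgk,pcmk] -> 15 lines: qsb llr kgk pcmk htbw smf tjsur flcf sld zeshz nmxqt jori ennxs fam uodvu
Hunk 3: at line 11 remove [ennxs] add [lome] -> 15 lines: qsb llr kgk pcmk htbw smf tjsur flcf sld zeshz nmxqt jori lome fam uodvu
Hunk 4: at line 5 remove [tjsur,flcf] add [qvcs] -> 14 lines: qsb llr kgk pcmk htbw smf qvcs sld zeshz nmxqt jori lome fam uodvu
Hunk 5: at line 8 remove [nmxqt] add [boft,zynq] -> 15 lines: qsb llr kgk pcmk htbw smf qvcs sld zeshz boft zynq jori lome fam uodvu
Hunk 6: at line 6 remove [sld,zeshz,boft] add [jsz] -> 13 lines: qsb llr kgk pcmk htbw smf qvcs jsz zynq jori lome fam uodvu
Hunk 7: at line 7 remove [zynq,jori] add [dulh,pwth,bfnt] -> 14 lines: qsb llr kgk pcmk htbw smf qvcs jsz dulh pwth bfnt lome fam uodvu

Answer: qsb
llr
kgk
pcmk
htbw
smf
qvcs
jsz
dulh
pwth
bfnt
lome
fam
uodvu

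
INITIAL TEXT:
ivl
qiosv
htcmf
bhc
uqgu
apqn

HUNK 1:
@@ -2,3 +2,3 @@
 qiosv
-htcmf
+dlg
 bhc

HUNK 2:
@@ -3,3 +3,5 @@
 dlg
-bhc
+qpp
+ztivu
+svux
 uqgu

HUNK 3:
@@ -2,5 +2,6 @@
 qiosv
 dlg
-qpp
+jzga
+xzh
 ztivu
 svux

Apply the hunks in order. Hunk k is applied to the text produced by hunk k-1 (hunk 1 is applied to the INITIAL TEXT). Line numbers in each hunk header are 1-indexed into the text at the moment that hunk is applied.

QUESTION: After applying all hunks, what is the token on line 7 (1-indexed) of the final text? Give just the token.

Answer: svux

Derivation:
Hunk 1: at line 2 remove [htcmf] add [dlg] -> 6 lines: ivl qiosv dlg bhc uqgu apqn
Hunk 2: at line 3 remove [bhc] add [qpp,ztivu,svux] -> 8 lines: ivl qiosv dlg qpp ztivu svux uqgu apqn
Hunk 3: at line 2 remove [qpp] add [jzga,xzh] -> 9 lines: ivl qiosv dlg jzga xzh ztivu svux uqgu apqn
Final line 7: svux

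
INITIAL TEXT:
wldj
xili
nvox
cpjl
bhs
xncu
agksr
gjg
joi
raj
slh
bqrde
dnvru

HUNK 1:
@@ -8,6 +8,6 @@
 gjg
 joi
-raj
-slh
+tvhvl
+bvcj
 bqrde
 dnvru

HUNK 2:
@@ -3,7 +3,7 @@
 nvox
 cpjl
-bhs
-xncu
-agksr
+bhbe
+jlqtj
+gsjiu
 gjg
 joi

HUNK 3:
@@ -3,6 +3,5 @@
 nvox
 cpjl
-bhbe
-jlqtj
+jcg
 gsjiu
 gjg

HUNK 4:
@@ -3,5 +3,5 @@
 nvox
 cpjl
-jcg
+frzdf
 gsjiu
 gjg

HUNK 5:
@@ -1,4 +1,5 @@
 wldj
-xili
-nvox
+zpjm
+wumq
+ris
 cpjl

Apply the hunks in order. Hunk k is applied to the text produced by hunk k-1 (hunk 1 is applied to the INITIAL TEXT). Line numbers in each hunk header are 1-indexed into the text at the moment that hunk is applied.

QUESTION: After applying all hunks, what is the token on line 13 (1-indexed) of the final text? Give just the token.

Answer: dnvru

Derivation:
Hunk 1: at line 8 remove [raj,slh] add [tvhvl,bvcj] -> 13 lines: wldj xili nvox cpjl bhs xncu agksr gjg joi tvhvl bvcj bqrde dnvru
Hunk 2: at line 3 remove [bhs,xncu,agksr] add [bhbe,jlqtj,gsjiu] -> 13 lines: wldj xili nvox cpjl bhbe jlqtj gsjiu gjg joi tvhvl bvcj bqrde dnvru
Hunk 3: at line 3 remove [bhbe,jlqtj] add [jcg] -> 12 lines: wldj xili nvox cpjl jcg gsjiu gjg joi tvhvl bvcj bqrde dnvru
Hunk 4: at line 3 remove [jcg] add [frzdf] -> 12 lines: wldj xili nvox cpjl frzdf gsjiu gjg joi tvhvl bvcj bqrde dnvru
Hunk 5: at line 1 remove [xili,nvox] add [zpjm,wumq,ris] -> 13 lines: wldj zpjm wumq ris cpjl frzdf gsjiu gjg joi tvhvl bvcj bqrde dnvru
Final line 13: dnvru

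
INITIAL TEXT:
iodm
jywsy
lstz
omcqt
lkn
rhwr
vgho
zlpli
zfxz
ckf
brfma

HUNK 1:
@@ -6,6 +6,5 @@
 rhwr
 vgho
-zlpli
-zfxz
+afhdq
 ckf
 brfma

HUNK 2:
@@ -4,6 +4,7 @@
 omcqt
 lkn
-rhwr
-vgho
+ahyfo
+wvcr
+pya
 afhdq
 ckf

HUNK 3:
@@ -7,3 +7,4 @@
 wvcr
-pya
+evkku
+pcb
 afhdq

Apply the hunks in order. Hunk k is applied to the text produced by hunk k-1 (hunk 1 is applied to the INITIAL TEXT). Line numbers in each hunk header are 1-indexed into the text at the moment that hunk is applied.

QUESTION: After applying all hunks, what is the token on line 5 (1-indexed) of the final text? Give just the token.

Hunk 1: at line 6 remove [zlpli,zfxz] add [afhdq] -> 10 lines: iodm jywsy lstz omcqt lkn rhwr vgho afhdq ckf brfma
Hunk 2: at line 4 remove [rhwr,vgho] add [ahyfo,wvcr,pya] -> 11 lines: iodm jywsy lstz omcqt lkn ahyfo wvcr pya afhdq ckf brfma
Hunk 3: at line 7 remove [pya] add [evkku,pcb] -> 12 lines: iodm jywsy lstz omcqt lkn ahyfo wvcr evkku pcb afhdq ckf brfma
Final line 5: lkn

Answer: lkn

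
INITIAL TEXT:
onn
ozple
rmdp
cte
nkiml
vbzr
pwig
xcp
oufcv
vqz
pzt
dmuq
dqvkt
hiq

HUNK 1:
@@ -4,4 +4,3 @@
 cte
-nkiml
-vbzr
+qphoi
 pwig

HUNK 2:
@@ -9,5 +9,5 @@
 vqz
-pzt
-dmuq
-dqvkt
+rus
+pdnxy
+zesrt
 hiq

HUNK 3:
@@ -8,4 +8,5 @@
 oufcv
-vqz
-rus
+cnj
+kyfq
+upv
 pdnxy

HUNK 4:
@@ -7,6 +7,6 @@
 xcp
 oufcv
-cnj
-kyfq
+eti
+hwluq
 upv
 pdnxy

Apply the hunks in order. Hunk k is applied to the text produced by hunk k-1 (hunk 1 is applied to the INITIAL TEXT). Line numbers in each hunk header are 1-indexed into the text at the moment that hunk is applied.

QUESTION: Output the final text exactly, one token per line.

Hunk 1: at line 4 remove [nkiml,vbzr] add [qphoi] -> 13 lines: onn ozple rmdp cte qphoi pwig xcp oufcv vqz pzt dmuq dqvkt hiq
Hunk 2: at line 9 remove [pzt,dmuq,dqvkt] add [rus,pdnxy,zesrt] -> 13 lines: onn ozple rmdp cte qphoi pwig xcp oufcv vqz rus pdnxy zesrt hiq
Hunk 3: at line 8 remove [vqz,rus] add [cnj,kyfq,upv] -> 14 lines: onn ozple rmdp cte qphoi pwig xcp oufcv cnj kyfq upv pdnxy zesrt hiq
Hunk 4: at line 7 remove [cnj,kyfq] add [eti,hwluq] -> 14 lines: onn ozple rmdp cte qphoi pwig xcp oufcv eti hwluq upv pdnxy zesrt hiq

Answer: onn
ozple
rmdp
cte
qphoi
pwig
xcp
oufcv
eti
hwluq
upv
pdnxy
zesrt
hiq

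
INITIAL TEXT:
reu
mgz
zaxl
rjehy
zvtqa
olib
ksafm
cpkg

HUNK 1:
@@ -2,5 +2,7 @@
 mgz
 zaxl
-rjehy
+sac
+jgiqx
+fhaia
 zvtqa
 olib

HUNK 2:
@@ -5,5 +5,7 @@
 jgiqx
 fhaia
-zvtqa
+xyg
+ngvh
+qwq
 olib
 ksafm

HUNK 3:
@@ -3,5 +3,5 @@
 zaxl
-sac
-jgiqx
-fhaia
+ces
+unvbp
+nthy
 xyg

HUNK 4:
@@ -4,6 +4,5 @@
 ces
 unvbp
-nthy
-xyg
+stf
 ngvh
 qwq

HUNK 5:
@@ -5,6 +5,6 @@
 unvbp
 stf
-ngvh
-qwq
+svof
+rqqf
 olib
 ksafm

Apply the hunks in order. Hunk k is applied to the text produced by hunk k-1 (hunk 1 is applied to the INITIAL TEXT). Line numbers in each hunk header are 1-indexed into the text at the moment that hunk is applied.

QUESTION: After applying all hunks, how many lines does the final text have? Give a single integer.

Hunk 1: at line 2 remove [rjehy] add [sac,jgiqx,fhaia] -> 10 lines: reu mgz zaxl sac jgiqx fhaia zvtqa olib ksafm cpkg
Hunk 2: at line 5 remove [zvtqa] add [xyg,ngvh,qwq] -> 12 lines: reu mgz zaxl sac jgiqx fhaia xyg ngvh qwq olib ksafm cpkg
Hunk 3: at line 3 remove [sac,jgiqx,fhaia] add [ces,unvbp,nthy] -> 12 lines: reu mgz zaxl ces unvbp nthy xyg ngvh qwq olib ksafm cpkg
Hunk 4: at line 4 remove [nthy,xyg] add [stf] -> 11 lines: reu mgz zaxl ces unvbp stf ngvh qwq olib ksafm cpkg
Hunk 5: at line 5 remove [ngvh,qwq] add [svof,rqqf] -> 11 lines: reu mgz zaxl ces unvbp stf svof rqqf olib ksafm cpkg
Final line count: 11

Answer: 11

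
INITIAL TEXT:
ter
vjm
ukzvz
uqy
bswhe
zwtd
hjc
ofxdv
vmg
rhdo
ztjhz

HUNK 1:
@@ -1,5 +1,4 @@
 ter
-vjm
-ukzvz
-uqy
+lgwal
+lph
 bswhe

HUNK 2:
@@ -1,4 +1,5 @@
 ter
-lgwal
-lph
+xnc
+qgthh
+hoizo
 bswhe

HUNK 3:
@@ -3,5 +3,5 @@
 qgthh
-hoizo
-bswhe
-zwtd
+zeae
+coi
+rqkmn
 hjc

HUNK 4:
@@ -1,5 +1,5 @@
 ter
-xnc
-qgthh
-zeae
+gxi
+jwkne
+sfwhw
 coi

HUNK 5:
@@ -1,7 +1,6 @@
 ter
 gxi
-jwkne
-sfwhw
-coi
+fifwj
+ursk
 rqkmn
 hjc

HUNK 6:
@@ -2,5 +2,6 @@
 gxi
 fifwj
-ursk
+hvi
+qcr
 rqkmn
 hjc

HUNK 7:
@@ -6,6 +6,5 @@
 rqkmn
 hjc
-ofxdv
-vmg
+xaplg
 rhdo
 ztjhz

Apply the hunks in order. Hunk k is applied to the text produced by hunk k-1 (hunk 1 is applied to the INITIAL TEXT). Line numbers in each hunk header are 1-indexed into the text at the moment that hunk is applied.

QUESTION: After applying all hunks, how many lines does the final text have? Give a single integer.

Answer: 10

Derivation:
Hunk 1: at line 1 remove [vjm,ukzvz,uqy] add [lgwal,lph] -> 10 lines: ter lgwal lph bswhe zwtd hjc ofxdv vmg rhdo ztjhz
Hunk 2: at line 1 remove [lgwal,lph] add [xnc,qgthh,hoizo] -> 11 lines: ter xnc qgthh hoizo bswhe zwtd hjc ofxdv vmg rhdo ztjhz
Hunk 3: at line 3 remove [hoizo,bswhe,zwtd] add [zeae,coi,rqkmn] -> 11 lines: ter xnc qgthh zeae coi rqkmn hjc ofxdv vmg rhdo ztjhz
Hunk 4: at line 1 remove [xnc,qgthh,zeae] add [gxi,jwkne,sfwhw] -> 11 lines: ter gxi jwkne sfwhw coi rqkmn hjc ofxdv vmg rhdo ztjhz
Hunk 5: at line 1 remove [jwkne,sfwhw,coi] add [fifwj,ursk] -> 10 lines: ter gxi fifwj ursk rqkmn hjc ofxdv vmg rhdo ztjhz
Hunk 6: at line 2 remove [ursk] add [hvi,qcr] -> 11 lines: ter gxi fifwj hvi qcr rqkmn hjc ofxdv vmg rhdo ztjhz
Hunk 7: at line 6 remove [ofxdv,vmg] add [xaplg] -> 10 lines: ter gxi fifwj hvi qcr rqkmn hjc xaplg rhdo ztjhz
Final line count: 10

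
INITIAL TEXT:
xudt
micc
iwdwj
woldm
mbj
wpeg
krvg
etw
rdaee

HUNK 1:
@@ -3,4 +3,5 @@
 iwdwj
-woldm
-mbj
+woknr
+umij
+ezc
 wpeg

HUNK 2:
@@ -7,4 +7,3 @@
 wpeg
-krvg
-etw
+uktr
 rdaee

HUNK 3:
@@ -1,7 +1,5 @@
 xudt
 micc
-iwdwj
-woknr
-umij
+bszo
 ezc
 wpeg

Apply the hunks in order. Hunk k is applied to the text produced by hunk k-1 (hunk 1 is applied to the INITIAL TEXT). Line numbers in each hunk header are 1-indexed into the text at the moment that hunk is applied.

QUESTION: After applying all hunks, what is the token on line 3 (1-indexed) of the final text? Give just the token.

Answer: bszo

Derivation:
Hunk 1: at line 3 remove [woldm,mbj] add [woknr,umij,ezc] -> 10 lines: xudt micc iwdwj woknr umij ezc wpeg krvg etw rdaee
Hunk 2: at line 7 remove [krvg,etw] add [uktr] -> 9 lines: xudt micc iwdwj woknr umij ezc wpeg uktr rdaee
Hunk 3: at line 1 remove [iwdwj,woknr,umij] add [bszo] -> 7 lines: xudt micc bszo ezc wpeg uktr rdaee
Final line 3: bszo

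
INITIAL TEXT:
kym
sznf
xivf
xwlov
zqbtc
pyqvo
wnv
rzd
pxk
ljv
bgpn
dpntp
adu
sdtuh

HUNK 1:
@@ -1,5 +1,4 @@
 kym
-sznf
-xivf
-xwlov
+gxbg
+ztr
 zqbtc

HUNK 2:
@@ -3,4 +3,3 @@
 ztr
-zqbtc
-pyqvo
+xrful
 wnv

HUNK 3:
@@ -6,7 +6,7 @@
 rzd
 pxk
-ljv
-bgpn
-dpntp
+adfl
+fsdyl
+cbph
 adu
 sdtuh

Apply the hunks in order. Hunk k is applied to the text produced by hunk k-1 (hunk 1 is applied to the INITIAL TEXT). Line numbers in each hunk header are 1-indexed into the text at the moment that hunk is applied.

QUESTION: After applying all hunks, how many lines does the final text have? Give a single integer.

Hunk 1: at line 1 remove [sznf,xivf,xwlov] add [gxbg,ztr] -> 13 lines: kym gxbg ztr zqbtc pyqvo wnv rzd pxk ljv bgpn dpntp adu sdtuh
Hunk 2: at line 3 remove [zqbtc,pyqvo] add [xrful] -> 12 lines: kym gxbg ztr xrful wnv rzd pxk ljv bgpn dpntp adu sdtuh
Hunk 3: at line 6 remove [ljv,bgpn,dpntp] add [adfl,fsdyl,cbph] -> 12 lines: kym gxbg ztr xrful wnv rzd pxk adfl fsdyl cbph adu sdtuh
Final line count: 12

Answer: 12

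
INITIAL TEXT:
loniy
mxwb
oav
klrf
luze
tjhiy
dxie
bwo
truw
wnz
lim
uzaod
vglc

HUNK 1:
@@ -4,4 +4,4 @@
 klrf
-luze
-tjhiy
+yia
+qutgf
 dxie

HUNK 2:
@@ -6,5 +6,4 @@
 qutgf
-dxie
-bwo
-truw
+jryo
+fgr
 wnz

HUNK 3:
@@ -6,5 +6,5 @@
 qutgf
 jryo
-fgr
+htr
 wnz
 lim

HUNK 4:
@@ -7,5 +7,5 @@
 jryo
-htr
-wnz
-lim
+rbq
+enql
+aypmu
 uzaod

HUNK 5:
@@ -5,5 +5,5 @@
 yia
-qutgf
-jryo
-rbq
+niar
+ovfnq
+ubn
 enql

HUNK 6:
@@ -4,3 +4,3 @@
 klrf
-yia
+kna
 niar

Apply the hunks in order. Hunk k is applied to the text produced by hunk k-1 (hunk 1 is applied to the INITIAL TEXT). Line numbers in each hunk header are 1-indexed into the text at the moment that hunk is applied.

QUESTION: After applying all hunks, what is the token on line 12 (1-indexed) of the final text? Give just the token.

Answer: vglc

Derivation:
Hunk 1: at line 4 remove [luze,tjhiy] add [yia,qutgf] -> 13 lines: loniy mxwb oav klrf yia qutgf dxie bwo truw wnz lim uzaod vglc
Hunk 2: at line 6 remove [dxie,bwo,truw] add [jryo,fgr] -> 12 lines: loniy mxwb oav klrf yia qutgf jryo fgr wnz lim uzaod vglc
Hunk 3: at line 6 remove [fgr] add [htr] -> 12 lines: loniy mxwb oav klrf yia qutgf jryo htr wnz lim uzaod vglc
Hunk 4: at line 7 remove [htr,wnz,lim] add [rbq,enql,aypmu] -> 12 lines: loniy mxwb oav klrf yia qutgf jryo rbq enql aypmu uzaod vglc
Hunk 5: at line 5 remove [qutgf,jryo,rbq] add [niar,ovfnq,ubn] -> 12 lines: loniy mxwb oav klrf yia niar ovfnq ubn enql aypmu uzaod vglc
Hunk 6: at line 4 remove [yia] add [kna] -> 12 lines: loniy mxwb oav klrf kna niar ovfnq ubn enql aypmu uzaod vglc
Final line 12: vglc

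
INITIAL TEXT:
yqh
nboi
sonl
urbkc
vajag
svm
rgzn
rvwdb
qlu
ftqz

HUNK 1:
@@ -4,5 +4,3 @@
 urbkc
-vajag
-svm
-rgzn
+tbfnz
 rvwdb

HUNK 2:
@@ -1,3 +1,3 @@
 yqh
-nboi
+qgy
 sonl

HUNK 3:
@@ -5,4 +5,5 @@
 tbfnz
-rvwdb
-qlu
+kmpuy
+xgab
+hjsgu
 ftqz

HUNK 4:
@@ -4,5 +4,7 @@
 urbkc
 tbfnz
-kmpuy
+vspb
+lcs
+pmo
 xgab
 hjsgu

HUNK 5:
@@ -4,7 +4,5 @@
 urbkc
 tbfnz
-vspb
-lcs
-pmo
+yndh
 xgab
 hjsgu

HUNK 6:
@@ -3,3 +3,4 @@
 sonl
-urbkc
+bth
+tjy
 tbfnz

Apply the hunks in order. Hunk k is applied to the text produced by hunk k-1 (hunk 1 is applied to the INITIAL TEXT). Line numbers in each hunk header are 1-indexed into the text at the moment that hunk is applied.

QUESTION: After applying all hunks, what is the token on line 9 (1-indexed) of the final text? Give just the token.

Hunk 1: at line 4 remove [vajag,svm,rgzn] add [tbfnz] -> 8 lines: yqh nboi sonl urbkc tbfnz rvwdb qlu ftqz
Hunk 2: at line 1 remove [nboi] add [qgy] -> 8 lines: yqh qgy sonl urbkc tbfnz rvwdb qlu ftqz
Hunk 3: at line 5 remove [rvwdb,qlu] add [kmpuy,xgab,hjsgu] -> 9 lines: yqh qgy sonl urbkc tbfnz kmpuy xgab hjsgu ftqz
Hunk 4: at line 4 remove [kmpuy] add [vspb,lcs,pmo] -> 11 lines: yqh qgy sonl urbkc tbfnz vspb lcs pmo xgab hjsgu ftqz
Hunk 5: at line 4 remove [vspb,lcs,pmo] add [yndh] -> 9 lines: yqh qgy sonl urbkc tbfnz yndh xgab hjsgu ftqz
Hunk 6: at line 3 remove [urbkc] add [bth,tjy] -> 10 lines: yqh qgy sonl bth tjy tbfnz yndh xgab hjsgu ftqz
Final line 9: hjsgu

Answer: hjsgu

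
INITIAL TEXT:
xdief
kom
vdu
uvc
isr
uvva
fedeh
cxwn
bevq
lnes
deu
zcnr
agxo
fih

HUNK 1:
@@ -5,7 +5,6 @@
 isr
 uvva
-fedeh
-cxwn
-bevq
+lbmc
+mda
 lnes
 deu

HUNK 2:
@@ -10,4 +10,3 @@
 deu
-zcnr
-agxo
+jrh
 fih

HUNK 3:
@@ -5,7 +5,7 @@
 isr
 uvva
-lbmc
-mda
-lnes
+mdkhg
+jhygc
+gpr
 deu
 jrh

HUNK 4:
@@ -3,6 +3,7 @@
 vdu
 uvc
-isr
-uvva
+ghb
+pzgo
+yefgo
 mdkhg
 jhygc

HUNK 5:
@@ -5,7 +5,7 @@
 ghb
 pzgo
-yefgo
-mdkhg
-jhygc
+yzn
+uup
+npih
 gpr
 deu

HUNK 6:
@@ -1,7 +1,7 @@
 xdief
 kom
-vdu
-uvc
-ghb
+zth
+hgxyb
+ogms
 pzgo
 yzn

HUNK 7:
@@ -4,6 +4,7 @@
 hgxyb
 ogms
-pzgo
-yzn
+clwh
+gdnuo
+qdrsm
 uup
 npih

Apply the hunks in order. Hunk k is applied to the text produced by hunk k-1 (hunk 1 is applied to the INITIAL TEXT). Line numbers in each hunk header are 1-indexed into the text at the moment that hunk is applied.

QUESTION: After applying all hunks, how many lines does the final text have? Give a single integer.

Hunk 1: at line 5 remove [fedeh,cxwn,bevq] add [lbmc,mda] -> 13 lines: xdief kom vdu uvc isr uvva lbmc mda lnes deu zcnr agxo fih
Hunk 2: at line 10 remove [zcnr,agxo] add [jrh] -> 12 lines: xdief kom vdu uvc isr uvva lbmc mda lnes deu jrh fih
Hunk 3: at line 5 remove [lbmc,mda,lnes] add [mdkhg,jhygc,gpr] -> 12 lines: xdief kom vdu uvc isr uvva mdkhg jhygc gpr deu jrh fih
Hunk 4: at line 3 remove [isr,uvva] add [ghb,pzgo,yefgo] -> 13 lines: xdief kom vdu uvc ghb pzgo yefgo mdkhg jhygc gpr deu jrh fih
Hunk 5: at line 5 remove [yefgo,mdkhg,jhygc] add [yzn,uup,npih] -> 13 lines: xdief kom vdu uvc ghb pzgo yzn uup npih gpr deu jrh fih
Hunk 6: at line 1 remove [vdu,uvc,ghb] add [zth,hgxyb,ogms] -> 13 lines: xdief kom zth hgxyb ogms pzgo yzn uup npih gpr deu jrh fih
Hunk 7: at line 4 remove [pzgo,yzn] add [clwh,gdnuo,qdrsm] -> 14 lines: xdief kom zth hgxyb ogms clwh gdnuo qdrsm uup npih gpr deu jrh fih
Final line count: 14

Answer: 14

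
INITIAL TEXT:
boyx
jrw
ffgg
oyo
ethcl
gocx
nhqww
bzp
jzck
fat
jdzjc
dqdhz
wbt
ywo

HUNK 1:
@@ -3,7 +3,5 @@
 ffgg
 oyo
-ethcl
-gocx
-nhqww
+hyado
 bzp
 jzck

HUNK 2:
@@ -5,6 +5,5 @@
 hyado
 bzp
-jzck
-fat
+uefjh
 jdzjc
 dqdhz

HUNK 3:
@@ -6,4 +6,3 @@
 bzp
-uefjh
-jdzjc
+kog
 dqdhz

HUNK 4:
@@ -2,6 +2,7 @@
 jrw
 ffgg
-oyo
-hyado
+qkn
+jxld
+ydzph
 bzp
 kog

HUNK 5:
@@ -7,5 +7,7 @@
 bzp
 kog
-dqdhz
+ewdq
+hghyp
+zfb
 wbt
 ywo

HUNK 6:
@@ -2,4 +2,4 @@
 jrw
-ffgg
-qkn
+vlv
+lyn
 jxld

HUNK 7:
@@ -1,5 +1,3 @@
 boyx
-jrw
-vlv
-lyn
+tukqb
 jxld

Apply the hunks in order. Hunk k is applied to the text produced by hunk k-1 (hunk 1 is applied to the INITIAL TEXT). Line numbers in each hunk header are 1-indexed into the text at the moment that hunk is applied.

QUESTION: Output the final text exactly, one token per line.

Hunk 1: at line 3 remove [ethcl,gocx,nhqww] add [hyado] -> 12 lines: boyx jrw ffgg oyo hyado bzp jzck fat jdzjc dqdhz wbt ywo
Hunk 2: at line 5 remove [jzck,fat] add [uefjh] -> 11 lines: boyx jrw ffgg oyo hyado bzp uefjh jdzjc dqdhz wbt ywo
Hunk 3: at line 6 remove [uefjh,jdzjc] add [kog] -> 10 lines: boyx jrw ffgg oyo hyado bzp kog dqdhz wbt ywo
Hunk 4: at line 2 remove [oyo,hyado] add [qkn,jxld,ydzph] -> 11 lines: boyx jrw ffgg qkn jxld ydzph bzp kog dqdhz wbt ywo
Hunk 5: at line 7 remove [dqdhz] add [ewdq,hghyp,zfb] -> 13 lines: boyx jrw ffgg qkn jxld ydzph bzp kog ewdq hghyp zfb wbt ywo
Hunk 6: at line 2 remove [ffgg,qkn] add [vlv,lyn] -> 13 lines: boyx jrw vlv lyn jxld ydzph bzp kog ewdq hghyp zfb wbt ywo
Hunk 7: at line 1 remove [jrw,vlv,lyn] add [tukqb] -> 11 lines: boyx tukqb jxld ydzph bzp kog ewdq hghyp zfb wbt ywo

Answer: boyx
tukqb
jxld
ydzph
bzp
kog
ewdq
hghyp
zfb
wbt
ywo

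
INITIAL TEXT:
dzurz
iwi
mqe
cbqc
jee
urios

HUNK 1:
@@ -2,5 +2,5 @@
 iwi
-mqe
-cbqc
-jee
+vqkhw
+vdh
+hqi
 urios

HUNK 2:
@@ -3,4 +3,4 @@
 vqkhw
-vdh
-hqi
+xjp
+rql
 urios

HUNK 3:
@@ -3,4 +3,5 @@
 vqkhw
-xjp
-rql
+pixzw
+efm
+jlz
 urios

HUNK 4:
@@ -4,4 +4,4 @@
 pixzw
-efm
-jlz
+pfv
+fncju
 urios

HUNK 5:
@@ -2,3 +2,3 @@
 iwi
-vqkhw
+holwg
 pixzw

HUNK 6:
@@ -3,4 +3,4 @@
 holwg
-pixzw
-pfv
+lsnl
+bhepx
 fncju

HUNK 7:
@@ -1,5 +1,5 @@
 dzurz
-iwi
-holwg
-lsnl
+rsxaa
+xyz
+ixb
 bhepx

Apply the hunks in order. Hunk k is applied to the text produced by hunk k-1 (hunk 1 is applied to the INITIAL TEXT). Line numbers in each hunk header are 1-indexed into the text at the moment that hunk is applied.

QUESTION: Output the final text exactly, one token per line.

Hunk 1: at line 2 remove [mqe,cbqc,jee] add [vqkhw,vdh,hqi] -> 6 lines: dzurz iwi vqkhw vdh hqi urios
Hunk 2: at line 3 remove [vdh,hqi] add [xjp,rql] -> 6 lines: dzurz iwi vqkhw xjp rql urios
Hunk 3: at line 3 remove [xjp,rql] add [pixzw,efm,jlz] -> 7 lines: dzurz iwi vqkhw pixzw efm jlz urios
Hunk 4: at line 4 remove [efm,jlz] add [pfv,fncju] -> 7 lines: dzurz iwi vqkhw pixzw pfv fncju urios
Hunk 5: at line 2 remove [vqkhw] add [holwg] -> 7 lines: dzurz iwi holwg pixzw pfv fncju urios
Hunk 6: at line 3 remove [pixzw,pfv] add [lsnl,bhepx] -> 7 lines: dzurz iwi holwg lsnl bhepx fncju urios
Hunk 7: at line 1 remove [iwi,holwg,lsnl] add [rsxaa,xyz,ixb] -> 7 lines: dzurz rsxaa xyz ixb bhepx fncju urios

Answer: dzurz
rsxaa
xyz
ixb
bhepx
fncju
urios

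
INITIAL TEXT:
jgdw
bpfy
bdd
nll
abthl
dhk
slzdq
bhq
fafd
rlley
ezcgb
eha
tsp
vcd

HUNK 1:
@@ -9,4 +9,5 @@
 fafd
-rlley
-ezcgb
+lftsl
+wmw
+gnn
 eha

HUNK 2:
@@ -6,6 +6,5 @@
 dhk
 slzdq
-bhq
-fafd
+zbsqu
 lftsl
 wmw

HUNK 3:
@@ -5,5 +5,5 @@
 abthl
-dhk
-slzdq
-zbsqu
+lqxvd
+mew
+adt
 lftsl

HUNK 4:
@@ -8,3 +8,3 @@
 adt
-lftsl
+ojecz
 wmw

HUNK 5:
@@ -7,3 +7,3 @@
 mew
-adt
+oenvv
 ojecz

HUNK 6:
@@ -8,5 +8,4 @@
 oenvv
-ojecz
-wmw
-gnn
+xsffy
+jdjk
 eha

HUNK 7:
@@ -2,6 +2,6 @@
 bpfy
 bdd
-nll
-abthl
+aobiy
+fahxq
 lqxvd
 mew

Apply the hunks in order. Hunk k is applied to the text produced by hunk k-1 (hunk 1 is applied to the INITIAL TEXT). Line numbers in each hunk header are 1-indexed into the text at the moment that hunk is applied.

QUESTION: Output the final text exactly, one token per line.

Hunk 1: at line 9 remove [rlley,ezcgb] add [lftsl,wmw,gnn] -> 15 lines: jgdw bpfy bdd nll abthl dhk slzdq bhq fafd lftsl wmw gnn eha tsp vcd
Hunk 2: at line 6 remove [bhq,fafd] add [zbsqu] -> 14 lines: jgdw bpfy bdd nll abthl dhk slzdq zbsqu lftsl wmw gnn eha tsp vcd
Hunk 3: at line 5 remove [dhk,slzdq,zbsqu] add [lqxvd,mew,adt] -> 14 lines: jgdw bpfy bdd nll abthl lqxvd mew adt lftsl wmw gnn eha tsp vcd
Hunk 4: at line 8 remove [lftsl] add [ojecz] -> 14 lines: jgdw bpfy bdd nll abthl lqxvd mew adt ojecz wmw gnn eha tsp vcd
Hunk 5: at line 7 remove [adt] add [oenvv] -> 14 lines: jgdw bpfy bdd nll abthl lqxvd mew oenvv ojecz wmw gnn eha tsp vcd
Hunk 6: at line 8 remove [ojecz,wmw,gnn] add [xsffy,jdjk] -> 13 lines: jgdw bpfy bdd nll abthl lqxvd mew oenvv xsffy jdjk eha tsp vcd
Hunk 7: at line 2 remove [nll,abthl] add [aobiy,fahxq] -> 13 lines: jgdw bpfy bdd aobiy fahxq lqxvd mew oenvv xsffy jdjk eha tsp vcd

Answer: jgdw
bpfy
bdd
aobiy
fahxq
lqxvd
mew
oenvv
xsffy
jdjk
eha
tsp
vcd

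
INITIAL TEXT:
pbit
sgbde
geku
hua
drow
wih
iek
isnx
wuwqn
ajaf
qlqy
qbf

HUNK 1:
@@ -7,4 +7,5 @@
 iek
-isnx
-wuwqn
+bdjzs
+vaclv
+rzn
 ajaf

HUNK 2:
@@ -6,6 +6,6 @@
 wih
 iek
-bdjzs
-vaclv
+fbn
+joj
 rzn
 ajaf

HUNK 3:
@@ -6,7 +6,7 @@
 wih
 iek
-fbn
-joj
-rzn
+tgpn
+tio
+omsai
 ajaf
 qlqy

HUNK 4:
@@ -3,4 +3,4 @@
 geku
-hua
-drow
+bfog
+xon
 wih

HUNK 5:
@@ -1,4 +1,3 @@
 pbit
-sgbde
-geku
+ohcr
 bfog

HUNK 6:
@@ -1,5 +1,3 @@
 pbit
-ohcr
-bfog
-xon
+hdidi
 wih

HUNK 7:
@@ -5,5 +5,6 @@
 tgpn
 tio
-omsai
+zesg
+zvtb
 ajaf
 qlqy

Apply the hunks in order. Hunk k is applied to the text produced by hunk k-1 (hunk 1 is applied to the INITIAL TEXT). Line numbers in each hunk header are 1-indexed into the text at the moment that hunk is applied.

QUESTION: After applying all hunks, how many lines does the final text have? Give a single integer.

Answer: 11

Derivation:
Hunk 1: at line 7 remove [isnx,wuwqn] add [bdjzs,vaclv,rzn] -> 13 lines: pbit sgbde geku hua drow wih iek bdjzs vaclv rzn ajaf qlqy qbf
Hunk 2: at line 6 remove [bdjzs,vaclv] add [fbn,joj] -> 13 lines: pbit sgbde geku hua drow wih iek fbn joj rzn ajaf qlqy qbf
Hunk 3: at line 6 remove [fbn,joj,rzn] add [tgpn,tio,omsai] -> 13 lines: pbit sgbde geku hua drow wih iek tgpn tio omsai ajaf qlqy qbf
Hunk 4: at line 3 remove [hua,drow] add [bfog,xon] -> 13 lines: pbit sgbde geku bfog xon wih iek tgpn tio omsai ajaf qlqy qbf
Hunk 5: at line 1 remove [sgbde,geku] add [ohcr] -> 12 lines: pbit ohcr bfog xon wih iek tgpn tio omsai ajaf qlqy qbf
Hunk 6: at line 1 remove [ohcr,bfog,xon] add [hdidi] -> 10 lines: pbit hdidi wih iek tgpn tio omsai ajaf qlqy qbf
Hunk 7: at line 5 remove [omsai] add [zesg,zvtb] -> 11 lines: pbit hdidi wih iek tgpn tio zesg zvtb ajaf qlqy qbf
Final line count: 11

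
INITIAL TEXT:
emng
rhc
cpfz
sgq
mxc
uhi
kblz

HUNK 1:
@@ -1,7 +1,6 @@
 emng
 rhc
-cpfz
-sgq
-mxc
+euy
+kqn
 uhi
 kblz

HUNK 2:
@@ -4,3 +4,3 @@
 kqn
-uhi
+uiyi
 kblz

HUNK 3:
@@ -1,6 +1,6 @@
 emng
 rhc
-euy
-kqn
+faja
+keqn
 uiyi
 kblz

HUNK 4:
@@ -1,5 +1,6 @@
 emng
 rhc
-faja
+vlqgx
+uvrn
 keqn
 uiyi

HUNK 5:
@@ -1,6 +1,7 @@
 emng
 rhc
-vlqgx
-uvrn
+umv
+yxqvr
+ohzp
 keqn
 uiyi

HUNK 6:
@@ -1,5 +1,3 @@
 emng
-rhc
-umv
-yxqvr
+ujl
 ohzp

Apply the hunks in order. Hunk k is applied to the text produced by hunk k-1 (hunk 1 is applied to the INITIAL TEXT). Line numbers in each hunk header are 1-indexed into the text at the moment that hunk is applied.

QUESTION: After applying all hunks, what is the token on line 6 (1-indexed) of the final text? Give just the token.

Answer: kblz

Derivation:
Hunk 1: at line 1 remove [cpfz,sgq,mxc] add [euy,kqn] -> 6 lines: emng rhc euy kqn uhi kblz
Hunk 2: at line 4 remove [uhi] add [uiyi] -> 6 lines: emng rhc euy kqn uiyi kblz
Hunk 3: at line 1 remove [euy,kqn] add [faja,keqn] -> 6 lines: emng rhc faja keqn uiyi kblz
Hunk 4: at line 1 remove [faja] add [vlqgx,uvrn] -> 7 lines: emng rhc vlqgx uvrn keqn uiyi kblz
Hunk 5: at line 1 remove [vlqgx,uvrn] add [umv,yxqvr,ohzp] -> 8 lines: emng rhc umv yxqvr ohzp keqn uiyi kblz
Hunk 6: at line 1 remove [rhc,umv,yxqvr] add [ujl] -> 6 lines: emng ujl ohzp keqn uiyi kblz
Final line 6: kblz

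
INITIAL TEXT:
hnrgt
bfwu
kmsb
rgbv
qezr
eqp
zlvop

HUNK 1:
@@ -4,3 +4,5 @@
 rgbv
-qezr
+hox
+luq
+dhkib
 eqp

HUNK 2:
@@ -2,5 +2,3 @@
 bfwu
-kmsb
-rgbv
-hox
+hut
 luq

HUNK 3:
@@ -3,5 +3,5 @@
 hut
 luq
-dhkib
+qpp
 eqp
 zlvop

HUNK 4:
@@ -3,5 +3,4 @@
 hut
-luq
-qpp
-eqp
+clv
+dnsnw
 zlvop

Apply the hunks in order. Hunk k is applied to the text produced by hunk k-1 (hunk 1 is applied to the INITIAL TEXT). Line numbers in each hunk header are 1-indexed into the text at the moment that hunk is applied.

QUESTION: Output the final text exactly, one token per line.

Answer: hnrgt
bfwu
hut
clv
dnsnw
zlvop

Derivation:
Hunk 1: at line 4 remove [qezr] add [hox,luq,dhkib] -> 9 lines: hnrgt bfwu kmsb rgbv hox luq dhkib eqp zlvop
Hunk 2: at line 2 remove [kmsb,rgbv,hox] add [hut] -> 7 lines: hnrgt bfwu hut luq dhkib eqp zlvop
Hunk 3: at line 3 remove [dhkib] add [qpp] -> 7 lines: hnrgt bfwu hut luq qpp eqp zlvop
Hunk 4: at line 3 remove [luq,qpp,eqp] add [clv,dnsnw] -> 6 lines: hnrgt bfwu hut clv dnsnw zlvop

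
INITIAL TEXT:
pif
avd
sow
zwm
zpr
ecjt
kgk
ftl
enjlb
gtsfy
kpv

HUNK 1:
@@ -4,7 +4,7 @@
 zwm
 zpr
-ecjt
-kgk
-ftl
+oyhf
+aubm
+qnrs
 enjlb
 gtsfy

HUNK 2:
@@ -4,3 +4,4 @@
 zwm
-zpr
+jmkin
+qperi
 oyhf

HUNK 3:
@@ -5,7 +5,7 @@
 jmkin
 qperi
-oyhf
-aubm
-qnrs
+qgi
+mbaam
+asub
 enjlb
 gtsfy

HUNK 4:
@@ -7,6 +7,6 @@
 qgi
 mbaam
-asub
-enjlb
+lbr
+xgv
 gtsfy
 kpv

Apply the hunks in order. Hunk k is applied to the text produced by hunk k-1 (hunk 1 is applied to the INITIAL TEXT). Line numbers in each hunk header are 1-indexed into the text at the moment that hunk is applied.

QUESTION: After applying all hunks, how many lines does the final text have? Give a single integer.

Hunk 1: at line 4 remove [ecjt,kgk,ftl] add [oyhf,aubm,qnrs] -> 11 lines: pif avd sow zwm zpr oyhf aubm qnrs enjlb gtsfy kpv
Hunk 2: at line 4 remove [zpr] add [jmkin,qperi] -> 12 lines: pif avd sow zwm jmkin qperi oyhf aubm qnrs enjlb gtsfy kpv
Hunk 3: at line 5 remove [oyhf,aubm,qnrs] add [qgi,mbaam,asub] -> 12 lines: pif avd sow zwm jmkin qperi qgi mbaam asub enjlb gtsfy kpv
Hunk 4: at line 7 remove [asub,enjlb] add [lbr,xgv] -> 12 lines: pif avd sow zwm jmkin qperi qgi mbaam lbr xgv gtsfy kpv
Final line count: 12

Answer: 12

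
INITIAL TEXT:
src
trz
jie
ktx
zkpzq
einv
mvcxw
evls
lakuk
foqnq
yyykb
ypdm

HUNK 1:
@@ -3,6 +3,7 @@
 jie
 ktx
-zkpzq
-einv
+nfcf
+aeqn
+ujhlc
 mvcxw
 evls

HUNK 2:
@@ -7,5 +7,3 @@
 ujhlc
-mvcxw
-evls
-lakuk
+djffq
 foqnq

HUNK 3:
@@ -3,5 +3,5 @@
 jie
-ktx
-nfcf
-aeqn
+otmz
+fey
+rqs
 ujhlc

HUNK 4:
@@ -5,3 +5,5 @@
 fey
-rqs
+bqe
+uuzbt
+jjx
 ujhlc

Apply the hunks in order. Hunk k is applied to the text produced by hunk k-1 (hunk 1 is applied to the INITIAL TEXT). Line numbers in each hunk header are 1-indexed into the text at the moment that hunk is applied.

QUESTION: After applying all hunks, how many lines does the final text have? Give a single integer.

Answer: 13

Derivation:
Hunk 1: at line 3 remove [zkpzq,einv] add [nfcf,aeqn,ujhlc] -> 13 lines: src trz jie ktx nfcf aeqn ujhlc mvcxw evls lakuk foqnq yyykb ypdm
Hunk 2: at line 7 remove [mvcxw,evls,lakuk] add [djffq] -> 11 lines: src trz jie ktx nfcf aeqn ujhlc djffq foqnq yyykb ypdm
Hunk 3: at line 3 remove [ktx,nfcf,aeqn] add [otmz,fey,rqs] -> 11 lines: src trz jie otmz fey rqs ujhlc djffq foqnq yyykb ypdm
Hunk 4: at line 5 remove [rqs] add [bqe,uuzbt,jjx] -> 13 lines: src trz jie otmz fey bqe uuzbt jjx ujhlc djffq foqnq yyykb ypdm
Final line count: 13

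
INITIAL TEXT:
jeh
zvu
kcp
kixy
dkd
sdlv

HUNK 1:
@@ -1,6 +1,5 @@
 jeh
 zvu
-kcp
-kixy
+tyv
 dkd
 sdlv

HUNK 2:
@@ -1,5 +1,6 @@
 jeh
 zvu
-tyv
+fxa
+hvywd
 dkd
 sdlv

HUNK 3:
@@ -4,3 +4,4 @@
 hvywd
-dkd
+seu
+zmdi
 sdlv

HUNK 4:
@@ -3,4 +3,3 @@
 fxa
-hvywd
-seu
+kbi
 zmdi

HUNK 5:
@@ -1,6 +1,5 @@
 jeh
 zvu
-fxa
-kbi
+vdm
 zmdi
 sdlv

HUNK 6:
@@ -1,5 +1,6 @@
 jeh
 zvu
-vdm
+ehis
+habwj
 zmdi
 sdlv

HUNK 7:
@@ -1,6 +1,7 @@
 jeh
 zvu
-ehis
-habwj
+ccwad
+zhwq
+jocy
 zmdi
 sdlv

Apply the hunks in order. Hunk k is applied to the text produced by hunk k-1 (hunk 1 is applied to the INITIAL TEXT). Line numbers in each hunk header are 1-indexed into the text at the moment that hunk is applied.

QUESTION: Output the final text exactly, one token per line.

Hunk 1: at line 1 remove [kcp,kixy] add [tyv] -> 5 lines: jeh zvu tyv dkd sdlv
Hunk 2: at line 1 remove [tyv] add [fxa,hvywd] -> 6 lines: jeh zvu fxa hvywd dkd sdlv
Hunk 3: at line 4 remove [dkd] add [seu,zmdi] -> 7 lines: jeh zvu fxa hvywd seu zmdi sdlv
Hunk 4: at line 3 remove [hvywd,seu] add [kbi] -> 6 lines: jeh zvu fxa kbi zmdi sdlv
Hunk 5: at line 1 remove [fxa,kbi] add [vdm] -> 5 lines: jeh zvu vdm zmdi sdlv
Hunk 6: at line 1 remove [vdm] add [ehis,habwj] -> 6 lines: jeh zvu ehis habwj zmdi sdlv
Hunk 7: at line 1 remove [ehis,habwj] add [ccwad,zhwq,jocy] -> 7 lines: jeh zvu ccwad zhwq jocy zmdi sdlv

Answer: jeh
zvu
ccwad
zhwq
jocy
zmdi
sdlv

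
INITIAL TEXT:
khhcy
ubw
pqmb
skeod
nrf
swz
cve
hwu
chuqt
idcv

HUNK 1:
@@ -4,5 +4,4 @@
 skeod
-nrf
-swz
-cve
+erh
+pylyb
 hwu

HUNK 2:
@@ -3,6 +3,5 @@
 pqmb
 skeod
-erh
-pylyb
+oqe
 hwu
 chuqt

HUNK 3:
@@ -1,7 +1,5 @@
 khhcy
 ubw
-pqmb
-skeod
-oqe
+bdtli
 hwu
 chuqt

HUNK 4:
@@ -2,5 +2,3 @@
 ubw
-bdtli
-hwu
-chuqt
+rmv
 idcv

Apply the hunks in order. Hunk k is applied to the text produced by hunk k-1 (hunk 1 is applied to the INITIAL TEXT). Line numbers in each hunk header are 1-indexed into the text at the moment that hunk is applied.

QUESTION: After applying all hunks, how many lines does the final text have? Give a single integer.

Answer: 4

Derivation:
Hunk 1: at line 4 remove [nrf,swz,cve] add [erh,pylyb] -> 9 lines: khhcy ubw pqmb skeod erh pylyb hwu chuqt idcv
Hunk 2: at line 3 remove [erh,pylyb] add [oqe] -> 8 lines: khhcy ubw pqmb skeod oqe hwu chuqt idcv
Hunk 3: at line 1 remove [pqmb,skeod,oqe] add [bdtli] -> 6 lines: khhcy ubw bdtli hwu chuqt idcv
Hunk 4: at line 2 remove [bdtli,hwu,chuqt] add [rmv] -> 4 lines: khhcy ubw rmv idcv
Final line count: 4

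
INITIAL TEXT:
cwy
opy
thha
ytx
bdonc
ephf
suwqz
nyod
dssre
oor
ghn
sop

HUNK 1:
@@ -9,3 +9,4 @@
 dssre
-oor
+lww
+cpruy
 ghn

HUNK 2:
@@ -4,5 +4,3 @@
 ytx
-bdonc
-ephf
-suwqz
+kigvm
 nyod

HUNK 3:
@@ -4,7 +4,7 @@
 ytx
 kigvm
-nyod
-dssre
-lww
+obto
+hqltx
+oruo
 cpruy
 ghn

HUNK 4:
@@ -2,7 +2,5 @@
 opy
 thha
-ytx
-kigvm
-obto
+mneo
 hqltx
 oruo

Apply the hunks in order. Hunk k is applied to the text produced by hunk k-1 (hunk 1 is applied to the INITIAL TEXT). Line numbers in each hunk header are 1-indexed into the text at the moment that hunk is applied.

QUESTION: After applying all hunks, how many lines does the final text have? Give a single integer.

Answer: 9

Derivation:
Hunk 1: at line 9 remove [oor] add [lww,cpruy] -> 13 lines: cwy opy thha ytx bdonc ephf suwqz nyod dssre lww cpruy ghn sop
Hunk 2: at line 4 remove [bdonc,ephf,suwqz] add [kigvm] -> 11 lines: cwy opy thha ytx kigvm nyod dssre lww cpruy ghn sop
Hunk 3: at line 4 remove [nyod,dssre,lww] add [obto,hqltx,oruo] -> 11 lines: cwy opy thha ytx kigvm obto hqltx oruo cpruy ghn sop
Hunk 4: at line 2 remove [ytx,kigvm,obto] add [mneo] -> 9 lines: cwy opy thha mneo hqltx oruo cpruy ghn sop
Final line count: 9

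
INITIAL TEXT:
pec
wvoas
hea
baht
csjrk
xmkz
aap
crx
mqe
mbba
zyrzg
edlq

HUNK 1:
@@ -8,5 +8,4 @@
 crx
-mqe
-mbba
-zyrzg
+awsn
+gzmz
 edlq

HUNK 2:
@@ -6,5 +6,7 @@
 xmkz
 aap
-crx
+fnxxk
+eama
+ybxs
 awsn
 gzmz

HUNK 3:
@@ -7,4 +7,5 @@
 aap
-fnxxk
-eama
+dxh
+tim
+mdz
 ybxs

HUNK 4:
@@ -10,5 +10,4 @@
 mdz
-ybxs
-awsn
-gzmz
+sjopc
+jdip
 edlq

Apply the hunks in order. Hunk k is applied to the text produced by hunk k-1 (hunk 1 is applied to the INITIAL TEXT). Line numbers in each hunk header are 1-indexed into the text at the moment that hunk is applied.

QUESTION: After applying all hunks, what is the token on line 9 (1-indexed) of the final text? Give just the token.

Answer: tim

Derivation:
Hunk 1: at line 8 remove [mqe,mbba,zyrzg] add [awsn,gzmz] -> 11 lines: pec wvoas hea baht csjrk xmkz aap crx awsn gzmz edlq
Hunk 2: at line 6 remove [crx] add [fnxxk,eama,ybxs] -> 13 lines: pec wvoas hea baht csjrk xmkz aap fnxxk eama ybxs awsn gzmz edlq
Hunk 3: at line 7 remove [fnxxk,eama] add [dxh,tim,mdz] -> 14 lines: pec wvoas hea baht csjrk xmkz aap dxh tim mdz ybxs awsn gzmz edlq
Hunk 4: at line 10 remove [ybxs,awsn,gzmz] add [sjopc,jdip] -> 13 lines: pec wvoas hea baht csjrk xmkz aap dxh tim mdz sjopc jdip edlq
Final line 9: tim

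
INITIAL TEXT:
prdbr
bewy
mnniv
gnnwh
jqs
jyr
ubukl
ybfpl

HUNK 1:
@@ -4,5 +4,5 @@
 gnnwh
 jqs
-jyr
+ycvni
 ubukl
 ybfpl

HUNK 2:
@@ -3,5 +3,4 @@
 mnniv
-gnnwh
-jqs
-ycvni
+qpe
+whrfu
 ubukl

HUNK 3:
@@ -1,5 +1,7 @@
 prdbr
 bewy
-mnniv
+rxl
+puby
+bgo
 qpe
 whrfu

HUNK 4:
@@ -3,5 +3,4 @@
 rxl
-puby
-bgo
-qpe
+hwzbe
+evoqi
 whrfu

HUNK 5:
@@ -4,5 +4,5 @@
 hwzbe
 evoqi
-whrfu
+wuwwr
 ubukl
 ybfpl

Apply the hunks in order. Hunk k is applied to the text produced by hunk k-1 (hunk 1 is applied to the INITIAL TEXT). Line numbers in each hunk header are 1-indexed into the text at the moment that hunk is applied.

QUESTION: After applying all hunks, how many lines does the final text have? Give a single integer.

Hunk 1: at line 4 remove [jyr] add [ycvni] -> 8 lines: prdbr bewy mnniv gnnwh jqs ycvni ubukl ybfpl
Hunk 2: at line 3 remove [gnnwh,jqs,ycvni] add [qpe,whrfu] -> 7 lines: prdbr bewy mnniv qpe whrfu ubukl ybfpl
Hunk 3: at line 1 remove [mnniv] add [rxl,puby,bgo] -> 9 lines: prdbr bewy rxl puby bgo qpe whrfu ubukl ybfpl
Hunk 4: at line 3 remove [puby,bgo,qpe] add [hwzbe,evoqi] -> 8 lines: prdbr bewy rxl hwzbe evoqi whrfu ubukl ybfpl
Hunk 5: at line 4 remove [whrfu] add [wuwwr] -> 8 lines: prdbr bewy rxl hwzbe evoqi wuwwr ubukl ybfpl
Final line count: 8

Answer: 8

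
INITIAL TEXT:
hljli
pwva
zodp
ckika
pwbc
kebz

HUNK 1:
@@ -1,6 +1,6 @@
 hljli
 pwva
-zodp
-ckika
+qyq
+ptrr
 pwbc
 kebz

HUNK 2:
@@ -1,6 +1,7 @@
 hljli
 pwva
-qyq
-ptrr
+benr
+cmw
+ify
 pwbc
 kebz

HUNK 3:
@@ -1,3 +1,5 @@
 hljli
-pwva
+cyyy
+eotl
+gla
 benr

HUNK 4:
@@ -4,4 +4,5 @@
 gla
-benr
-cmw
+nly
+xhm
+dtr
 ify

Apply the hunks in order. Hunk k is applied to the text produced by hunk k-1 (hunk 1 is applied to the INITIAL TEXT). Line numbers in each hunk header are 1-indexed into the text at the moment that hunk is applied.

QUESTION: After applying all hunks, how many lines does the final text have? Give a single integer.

Hunk 1: at line 1 remove [zodp,ckika] add [qyq,ptrr] -> 6 lines: hljli pwva qyq ptrr pwbc kebz
Hunk 2: at line 1 remove [qyq,ptrr] add [benr,cmw,ify] -> 7 lines: hljli pwva benr cmw ify pwbc kebz
Hunk 3: at line 1 remove [pwva] add [cyyy,eotl,gla] -> 9 lines: hljli cyyy eotl gla benr cmw ify pwbc kebz
Hunk 4: at line 4 remove [benr,cmw] add [nly,xhm,dtr] -> 10 lines: hljli cyyy eotl gla nly xhm dtr ify pwbc kebz
Final line count: 10

Answer: 10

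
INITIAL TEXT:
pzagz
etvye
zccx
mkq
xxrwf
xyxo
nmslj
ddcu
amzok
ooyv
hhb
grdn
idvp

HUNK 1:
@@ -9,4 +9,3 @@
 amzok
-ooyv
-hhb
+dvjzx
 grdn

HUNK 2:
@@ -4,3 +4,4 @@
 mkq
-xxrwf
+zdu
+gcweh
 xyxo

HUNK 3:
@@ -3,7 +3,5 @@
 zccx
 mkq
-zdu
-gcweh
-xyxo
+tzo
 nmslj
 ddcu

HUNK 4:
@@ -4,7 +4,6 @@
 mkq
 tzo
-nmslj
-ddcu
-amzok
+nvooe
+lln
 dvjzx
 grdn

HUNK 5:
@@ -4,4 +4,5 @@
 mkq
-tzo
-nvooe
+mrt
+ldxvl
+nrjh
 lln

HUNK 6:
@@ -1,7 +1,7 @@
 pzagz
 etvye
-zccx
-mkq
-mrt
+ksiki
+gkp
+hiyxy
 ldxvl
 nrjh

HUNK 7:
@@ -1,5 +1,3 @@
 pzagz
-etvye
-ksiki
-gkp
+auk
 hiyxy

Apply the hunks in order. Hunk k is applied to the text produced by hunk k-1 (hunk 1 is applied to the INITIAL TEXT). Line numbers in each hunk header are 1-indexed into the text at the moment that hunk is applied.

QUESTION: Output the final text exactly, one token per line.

Hunk 1: at line 9 remove [ooyv,hhb] add [dvjzx] -> 12 lines: pzagz etvye zccx mkq xxrwf xyxo nmslj ddcu amzok dvjzx grdn idvp
Hunk 2: at line 4 remove [xxrwf] add [zdu,gcweh] -> 13 lines: pzagz etvye zccx mkq zdu gcweh xyxo nmslj ddcu amzok dvjzx grdn idvp
Hunk 3: at line 3 remove [zdu,gcweh,xyxo] add [tzo] -> 11 lines: pzagz etvye zccx mkq tzo nmslj ddcu amzok dvjzx grdn idvp
Hunk 4: at line 4 remove [nmslj,ddcu,amzok] add [nvooe,lln] -> 10 lines: pzagz etvye zccx mkq tzo nvooe lln dvjzx grdn idvp
Hunk 5: at line 4 remove [tzo,nvooe] add [mrt,ldxvl,nrjh] -> 11 lines: pzagz etvye zccx mkq mrt ldxvl nrjh lln dvjzx grdn idvp
Hunk 6: at line 1 remove [zccx,mkq,mrt] add [ksiki,gkp,hiyxy] -> 11 lines: pzagz etvye ksiki gkp hiyxy ldxvl nrjh lln dvjzx grdn idvp
Hunk 7: at line 1 remove [etvye,ksiki,gkp] add [auk] -> 9 lines: pzagz auk hiyxy ldxvl nrjh lln dvjzx grdn idvp

Answer: pzagz
auk
hiyxy
ldxvl
nrjh
lln
dvjzx
grdn
idvp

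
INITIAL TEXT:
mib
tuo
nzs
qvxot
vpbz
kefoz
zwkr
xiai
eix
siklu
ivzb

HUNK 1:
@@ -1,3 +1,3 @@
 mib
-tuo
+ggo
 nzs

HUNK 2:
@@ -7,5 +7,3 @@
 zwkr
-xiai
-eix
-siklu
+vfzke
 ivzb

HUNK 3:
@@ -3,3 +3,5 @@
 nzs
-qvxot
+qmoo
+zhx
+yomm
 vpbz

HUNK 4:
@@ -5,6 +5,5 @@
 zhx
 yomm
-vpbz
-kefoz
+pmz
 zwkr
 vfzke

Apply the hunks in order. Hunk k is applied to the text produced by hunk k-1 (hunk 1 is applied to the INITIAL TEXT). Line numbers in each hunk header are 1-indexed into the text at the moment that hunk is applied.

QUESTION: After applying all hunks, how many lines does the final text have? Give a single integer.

Hunk 1: at line 1 remove [tuo] add [ggo] -> 11 lines: mib ggo nzs qvxot vpbz kefoz zwkr xiai eix siklu ivzb
Hunk 2: at line 7 remove [xiai,eix,siklu] add [vfzke] -> 9 lines: mib ggo nzs qvxot vpbz kefoz zwkr vfzke ivzb
Hunk 3: at line 3 remove [qvxot] add [qmoo,zhx,yomm] -> 11 lines: mib ggo nzs qmoo zhx yomm vpbz kefoz zwkr vfzke ivzb
Hunk 4: at line 5 remove [vpbz,kefoz] add [pmz] -> 10 lines: mib ggo nzs qmoo zhx yomm pmz zwkr vfzke ivzb
Final line count: 10

Answer: 10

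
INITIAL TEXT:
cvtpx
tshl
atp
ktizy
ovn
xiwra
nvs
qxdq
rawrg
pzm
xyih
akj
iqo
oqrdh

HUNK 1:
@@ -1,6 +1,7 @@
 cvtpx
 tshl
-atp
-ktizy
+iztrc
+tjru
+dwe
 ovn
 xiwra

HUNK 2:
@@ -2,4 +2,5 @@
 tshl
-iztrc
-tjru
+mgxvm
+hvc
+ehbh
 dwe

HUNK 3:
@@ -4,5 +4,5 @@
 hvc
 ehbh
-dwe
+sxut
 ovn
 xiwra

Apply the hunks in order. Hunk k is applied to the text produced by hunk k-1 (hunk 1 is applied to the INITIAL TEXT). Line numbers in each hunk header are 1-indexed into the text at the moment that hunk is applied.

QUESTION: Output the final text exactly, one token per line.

Hunk 1: at line 1 remove [atp,ktizy] add [iztrc,tjru,dwe] -> 15 lines: cvtpx tshl iztrc tjru dwe ovn xiwra nvs qxdq rawrg pzm xyih akj iqo oqrdh
Hunk 2: at line 2 remove [iztrc,tjru] add [mgxvm,hvc,ehbh] -> 16 lines: cvtpx tshl mgxvm hvc ehbh dwe ovn xiwra nvs qxdq rawrg pzm xyih akj iqo oqrdh
Hunk 3: at line 4 remove [dwe] add [sxut] -> 16 lines: cvtpx tshl mgxvm hvc ehbh sxut ovn xiwra nvs qxdq rawrg pzm xyih akj iqo oqrdh

Answer: cvtpx
tshl
mgxvm
hvc
ehbh
sxut
ovn
xiwra
nvs
qxdq
rawrg
pzm
xyih
akj
iqo
oqrdh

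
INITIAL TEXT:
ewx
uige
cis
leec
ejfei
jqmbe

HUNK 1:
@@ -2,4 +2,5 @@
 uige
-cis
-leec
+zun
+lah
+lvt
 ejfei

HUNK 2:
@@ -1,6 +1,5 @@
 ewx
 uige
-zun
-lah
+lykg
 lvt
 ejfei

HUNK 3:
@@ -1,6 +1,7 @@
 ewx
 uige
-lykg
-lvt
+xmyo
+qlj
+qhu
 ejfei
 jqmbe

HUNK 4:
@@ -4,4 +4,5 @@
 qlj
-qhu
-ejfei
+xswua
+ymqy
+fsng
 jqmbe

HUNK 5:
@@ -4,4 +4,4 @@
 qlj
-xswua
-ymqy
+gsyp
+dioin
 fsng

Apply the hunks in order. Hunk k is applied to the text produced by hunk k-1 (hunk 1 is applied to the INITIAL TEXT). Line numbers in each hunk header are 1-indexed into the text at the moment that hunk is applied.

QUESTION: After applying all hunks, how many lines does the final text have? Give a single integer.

Answer: 8

Derivation:
Hunk 1: at line 2 remove [cis,leec] add [zun,lah,lvt] -> 7 lines: ewx uige zun lah lvt ejfei jqmbe
Hunk 2: at line 1 remove [zun,lah] add [lykg] -> 6 lines: ewx uige lykg lvt ejfei jqmbe
Hunk 3: at line 1 remove [lykg,lvt] add [xmyo,qlj,qhu] -> 7 lines: ewx uige xmyo qlj qhu ejfei jqmbe
Hunk 4: at line 4 remove [qhu,ejfei] add [xswua,ymqy,fsng] -> 8 lines: ewx uige xmyo qlj xswua ymqy fsng jqmbe
Hunk 5: at line 4 remove [xswua,ymqy] add [gsyp,dioin] -> 8 lines: ewx uige xmyo qlj gsyp dioin fsng jqmbe
Final line count: 8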